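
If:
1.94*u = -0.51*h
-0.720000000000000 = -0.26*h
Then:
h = 2.77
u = -0.73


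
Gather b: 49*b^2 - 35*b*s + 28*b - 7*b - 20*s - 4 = 49*b^2 + b*(21 - 35*s) - 20*s - 4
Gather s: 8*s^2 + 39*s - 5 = 8*s^2 + 39*s - 5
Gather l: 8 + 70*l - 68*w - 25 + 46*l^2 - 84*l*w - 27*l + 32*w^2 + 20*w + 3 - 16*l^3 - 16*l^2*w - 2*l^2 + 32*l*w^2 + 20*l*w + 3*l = -16*l^3 + l^2*(44 - 16*w) + l*(32*w^2 - 64*w + 46) + 32*w^2 - 48*w - 14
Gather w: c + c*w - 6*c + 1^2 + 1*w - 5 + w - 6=-5*c + w*(c + 2) - 10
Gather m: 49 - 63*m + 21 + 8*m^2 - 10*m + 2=8*m^2 - 73*m + 72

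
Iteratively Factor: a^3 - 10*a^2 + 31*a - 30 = (a - 2)*(a^2 - 8*a + 15) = (a - 3)*(a - 2)*(a - 5)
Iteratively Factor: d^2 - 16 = (d + 4)*(d - 4)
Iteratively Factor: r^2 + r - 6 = (r + 3)*(r - 2)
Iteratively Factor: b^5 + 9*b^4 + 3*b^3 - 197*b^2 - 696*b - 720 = (b + 3)*(b^4 + 6*b^3 - 15*b^2 - 152*b - 240) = (b + 3)*(b + 4)*(b^3 + 2*b^2 - 23*b - 60) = (b + 3)*(b + 4)^2*(b^2 - 2*b - 15) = (b - 5)*(b + 3)*(b + 4)^2*(b + 3)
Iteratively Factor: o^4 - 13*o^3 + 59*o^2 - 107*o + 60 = (o - 4)*(o^3 - 9*o^2 + 23*o - 15) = (o - 5)*(o - 4)*(o^2 - 4*o + 3) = (o - 5)*(o - 4)*(o - 3)*(o - 1)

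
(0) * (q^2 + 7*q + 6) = 0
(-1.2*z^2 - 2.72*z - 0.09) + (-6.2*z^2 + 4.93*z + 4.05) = -7.4*z^2 + 2.21*z + 3.96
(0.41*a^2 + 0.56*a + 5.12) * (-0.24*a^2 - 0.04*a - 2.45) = -0.0984*a^4 - 0.1508*a^3 - 2.2557*a^2 - 1.5768*a - 12.544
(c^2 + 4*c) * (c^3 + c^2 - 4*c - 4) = c^5 + 5*c^4 - 20*c^2 - 16*c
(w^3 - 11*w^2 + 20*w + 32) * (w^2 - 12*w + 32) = w^5 - 23*w^4 + 184*w^3 - 560*w^2 + 256*w + 1024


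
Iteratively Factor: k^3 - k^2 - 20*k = (k)*(k^2 - k - 20) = k*(k + 4)*(k - 5)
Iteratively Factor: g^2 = (g)*(g)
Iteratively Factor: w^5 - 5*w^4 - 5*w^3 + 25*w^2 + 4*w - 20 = (w - 2)*(w^4 - 3*w^3 - 11*w^2 + 3*w + 10) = (w - 2)*(w + 1)*(w^3 - 4*w^2 - 7*w + 10) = (w - 5)*(w - 2)*(w + 1)*(w^2 + w - 2) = (w - 5)*(w - 2)*(w + 1)*(w + 2)*(w - 1)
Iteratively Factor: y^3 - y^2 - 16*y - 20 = (y + 2)*(y^2 - 3*y - 10) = (y + 2)^2*(y - 5)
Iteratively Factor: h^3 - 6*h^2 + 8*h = (h)*(h^2 - 6*h + 8) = h*(h - 2)*(h - 4)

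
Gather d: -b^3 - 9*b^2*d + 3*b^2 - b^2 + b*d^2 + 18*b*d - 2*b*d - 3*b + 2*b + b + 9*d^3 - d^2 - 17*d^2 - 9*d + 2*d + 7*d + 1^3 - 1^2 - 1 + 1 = -b^3 + 2*b^2 + 9*d^3 + d^2*(b - 18) + d*(-9*b^2 + 16*b)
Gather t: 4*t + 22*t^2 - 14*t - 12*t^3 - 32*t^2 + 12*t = -12*t^3 - 10*t^2 + 2*t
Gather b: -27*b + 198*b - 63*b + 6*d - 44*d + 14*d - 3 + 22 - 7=108*b - 24*d + 12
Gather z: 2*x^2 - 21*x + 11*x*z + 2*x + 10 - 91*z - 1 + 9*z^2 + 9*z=2*x^2 - 19*x + 9*z^2 + z*(11*x - 82) + 9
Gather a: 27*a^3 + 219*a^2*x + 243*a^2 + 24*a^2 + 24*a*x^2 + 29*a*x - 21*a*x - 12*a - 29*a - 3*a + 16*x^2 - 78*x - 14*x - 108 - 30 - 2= 27*a^3 + a^2*(219*x + 267) + a*(24*x^2 + 8*x - 44) + 16*x^2 - 92*x - 140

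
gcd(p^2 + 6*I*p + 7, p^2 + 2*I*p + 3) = p - I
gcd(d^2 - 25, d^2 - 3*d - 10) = d - 5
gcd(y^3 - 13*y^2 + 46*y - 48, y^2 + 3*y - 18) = y - 3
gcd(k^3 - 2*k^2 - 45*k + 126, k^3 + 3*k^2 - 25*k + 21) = k^2 + 4*k - 21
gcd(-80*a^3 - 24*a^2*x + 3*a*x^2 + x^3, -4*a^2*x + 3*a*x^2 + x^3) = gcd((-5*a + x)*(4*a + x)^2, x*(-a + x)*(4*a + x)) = 4*a + x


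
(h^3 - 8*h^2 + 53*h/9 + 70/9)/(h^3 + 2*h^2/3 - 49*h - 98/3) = (h - 5/3)/(h + 7)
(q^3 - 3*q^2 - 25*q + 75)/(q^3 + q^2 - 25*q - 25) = (q - 3)/(q + 1)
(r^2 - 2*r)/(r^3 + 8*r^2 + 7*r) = (r - 2)/(r^2 + 8*r + 7)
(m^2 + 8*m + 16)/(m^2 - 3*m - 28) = (m + 4)/(m - 7)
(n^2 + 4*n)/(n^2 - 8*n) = (n + 4)/(n - 8)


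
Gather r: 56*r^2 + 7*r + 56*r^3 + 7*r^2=56*r^3 + 63*r^2 + 7*r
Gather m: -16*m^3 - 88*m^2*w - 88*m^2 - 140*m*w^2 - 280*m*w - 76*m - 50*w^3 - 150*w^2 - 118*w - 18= -16*m^3 + m^2*(-88*w - 88) + m*(-140*w^2 - 280*w - 76) - 50*w^3 - 150*w^2 - 118*w - 18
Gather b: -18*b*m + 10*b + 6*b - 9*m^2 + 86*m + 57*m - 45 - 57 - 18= b*(16 - 18*m) - 9*m^2 + 143*m - 120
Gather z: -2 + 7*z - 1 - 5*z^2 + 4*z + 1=-5*z^2 + 11*z - 2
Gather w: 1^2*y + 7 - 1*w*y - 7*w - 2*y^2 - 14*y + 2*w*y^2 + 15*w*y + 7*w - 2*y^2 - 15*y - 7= w*(2*y^2 + 14*y) - 4*y^2 - 28*y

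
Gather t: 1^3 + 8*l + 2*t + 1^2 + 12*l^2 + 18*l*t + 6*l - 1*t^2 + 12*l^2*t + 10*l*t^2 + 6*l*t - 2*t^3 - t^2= 12*l^2 + 14*l - 2*t^3 + t^2*(10*l - 2) + t*(12*l^2 + 24*l + 2) + 2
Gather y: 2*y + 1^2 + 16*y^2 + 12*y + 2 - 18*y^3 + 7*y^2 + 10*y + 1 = -18*y^3 + 23*y^2 + 24*y + 4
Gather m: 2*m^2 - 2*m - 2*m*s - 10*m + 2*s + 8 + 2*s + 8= 2*m^2 + m*(-2*s - 12) + 4*s + 16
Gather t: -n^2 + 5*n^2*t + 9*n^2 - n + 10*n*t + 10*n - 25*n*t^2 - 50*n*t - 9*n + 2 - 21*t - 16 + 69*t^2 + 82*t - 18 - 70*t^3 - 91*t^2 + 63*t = 8*n^2 - 70*t^3 + t^2*(-25*n - 22) + t*(5*n^2 - 40*n + 124) - 32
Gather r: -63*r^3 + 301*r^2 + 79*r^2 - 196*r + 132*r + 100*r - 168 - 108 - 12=-63*r^3 + 380*r^2 + 36*r - 288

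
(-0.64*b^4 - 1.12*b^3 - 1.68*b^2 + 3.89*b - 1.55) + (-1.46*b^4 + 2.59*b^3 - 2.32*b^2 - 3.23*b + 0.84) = -2.1*b^4 + 1.47*b^3 - 4.0*b^2 + 0.66*b - 0.71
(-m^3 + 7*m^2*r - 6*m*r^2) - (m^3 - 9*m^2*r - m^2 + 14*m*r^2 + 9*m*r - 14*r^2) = -2*m^3 + 16*m^2*r + m^2 - 20*m*r^2 - 9*m*r + 14*r^2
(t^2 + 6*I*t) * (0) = 0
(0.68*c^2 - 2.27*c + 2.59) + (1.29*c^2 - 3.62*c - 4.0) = 1.97*c^2 - 5.89*c - 1.41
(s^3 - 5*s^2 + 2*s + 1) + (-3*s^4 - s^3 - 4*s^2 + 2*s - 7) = -3*s^4 - 9*s^2 + 4*s - 6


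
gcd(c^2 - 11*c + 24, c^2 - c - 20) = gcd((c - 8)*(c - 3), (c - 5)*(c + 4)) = 1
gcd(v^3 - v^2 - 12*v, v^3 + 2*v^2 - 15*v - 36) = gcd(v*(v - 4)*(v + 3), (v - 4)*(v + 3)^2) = v^2 - v - 12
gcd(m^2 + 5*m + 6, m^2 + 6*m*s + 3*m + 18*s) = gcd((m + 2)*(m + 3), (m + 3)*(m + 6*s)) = m + 3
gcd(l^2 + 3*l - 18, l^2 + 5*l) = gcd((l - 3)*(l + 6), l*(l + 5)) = 1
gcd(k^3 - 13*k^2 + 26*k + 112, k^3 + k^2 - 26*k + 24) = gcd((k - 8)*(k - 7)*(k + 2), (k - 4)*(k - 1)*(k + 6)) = 1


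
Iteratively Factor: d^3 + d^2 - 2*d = (d - 1)*(d^2 + 2*d) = (d - 1)*(d + 2)*(d)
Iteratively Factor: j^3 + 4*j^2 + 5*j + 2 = (j + 2)*(j^2 + 2*j + 1) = (j + 1)*(j + 2)*(j + 1)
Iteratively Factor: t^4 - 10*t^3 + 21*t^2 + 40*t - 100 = (t + 2)*(t^3 - 12*t^2 + 45*t - 50) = (t - 5)*(t + 2)*(t^2 - 7*t + 10) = (t - 5)*(t - 2)*(t + 2)*(t - 5)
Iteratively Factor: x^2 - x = (x)*(x - 1)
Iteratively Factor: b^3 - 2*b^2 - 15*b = (b + 3)*(b^2 - 5*b) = (b - 5)*(b + 3)*(b)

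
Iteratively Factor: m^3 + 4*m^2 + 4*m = (m)*(m^2 + 4*m + 4) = m*(m + 2)*(m + 2)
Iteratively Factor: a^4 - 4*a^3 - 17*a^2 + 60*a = (a - 5)*(a^3 + a^2 - 12*a) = (a - 5)*(a - 3)*(a^2 + 4*a) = (a - 5)*(a - 3)*(a + 4)*(a)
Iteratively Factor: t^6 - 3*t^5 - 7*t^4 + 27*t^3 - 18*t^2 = (t)*(t^5 - 3*t^4 - 7*t^3 + 27*t^2 - 18*t) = t^2*(t^4 - 3*t^3 - 7*t^2 + 27*t - 18) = t^2*(t + 3)*(t^3 - 6*t^2 + 11*t - 6) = t^2*(t - 3)*(t + 3)*(t^2 - 3*t + 2) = t^2*(t - 3)*(t - 2)*(t + 3)*(t - 1)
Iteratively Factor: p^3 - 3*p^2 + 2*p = (p)*(p^2 - 3*p + 2) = p*(p - 2)*(p - 1)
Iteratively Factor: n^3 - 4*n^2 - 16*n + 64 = (n - 4)*(n^2 - 16) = (n - 4)^2*(n + 4)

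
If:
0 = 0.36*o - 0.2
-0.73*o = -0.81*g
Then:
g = 0.50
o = 0.56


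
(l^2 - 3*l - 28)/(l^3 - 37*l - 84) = 1/(l + 3)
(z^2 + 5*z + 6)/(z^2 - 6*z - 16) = (z + 3)/(z - 8)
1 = 1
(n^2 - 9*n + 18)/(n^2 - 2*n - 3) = (n - 6)/(n + 1)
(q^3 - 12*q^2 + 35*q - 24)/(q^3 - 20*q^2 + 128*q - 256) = (q^2 - 4*q + 3)/(q^2 - 12*q + 32)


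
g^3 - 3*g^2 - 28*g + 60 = (g - 6)*(g - 2)*(g + 5)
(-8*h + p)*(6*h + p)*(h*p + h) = -48*h^3*p - 48*h^3 - 2*h^2*p^2 - 2*h^2*p + h*p^3 + h*p^2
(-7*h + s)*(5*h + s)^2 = -175*h^3 - 45*h^2*s + 3*h*s^2 + s^3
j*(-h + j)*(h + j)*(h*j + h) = -h^3*j^2 - h^3*j + h*j^4 + h*j^3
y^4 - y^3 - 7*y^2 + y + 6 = (y - 3)*(y - 1)*(y + 1)*(y + 2)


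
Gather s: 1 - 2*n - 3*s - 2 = -2*n - 3*s - 1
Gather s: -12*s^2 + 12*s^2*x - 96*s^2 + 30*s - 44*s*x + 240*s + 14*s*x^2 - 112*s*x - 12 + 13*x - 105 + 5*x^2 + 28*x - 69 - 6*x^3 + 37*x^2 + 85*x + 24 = s^2*(12*x - 108) + s*(14*x^2 - 156*x + 270) - 6*x^3 + 42*x^2 + 126*x - 162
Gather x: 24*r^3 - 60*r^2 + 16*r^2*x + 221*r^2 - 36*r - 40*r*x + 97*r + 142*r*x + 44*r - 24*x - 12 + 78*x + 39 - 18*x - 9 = 24*r^3 + 161*r^2 + 105*r + x*(16*r^2 + 102*r + 36) + 18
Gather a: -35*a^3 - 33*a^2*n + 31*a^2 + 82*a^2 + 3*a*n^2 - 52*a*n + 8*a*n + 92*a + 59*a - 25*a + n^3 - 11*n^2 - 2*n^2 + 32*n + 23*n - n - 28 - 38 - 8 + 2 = -35*a^3 + a^2*(113 - 33*n) + a*(3*n^2 - 44*n + 126) + n^3 - 13*n^2 + 54*n - 72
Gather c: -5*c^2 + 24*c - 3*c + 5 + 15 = -5*c^2 + 21*c + 20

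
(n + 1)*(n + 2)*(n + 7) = n^3 + 10*n^2 + 23*n + 14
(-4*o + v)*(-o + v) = 4*o^2 - 5*o*v + v^2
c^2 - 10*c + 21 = (c - 7)*(c - 3)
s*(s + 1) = s^2 + s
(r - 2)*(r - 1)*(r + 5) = r^3 + 2*r^2 - 13*r + 10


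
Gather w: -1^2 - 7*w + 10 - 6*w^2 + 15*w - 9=-6*w^2 + 8*w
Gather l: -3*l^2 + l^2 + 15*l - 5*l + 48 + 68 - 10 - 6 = -2*l^2 + 10*l + 100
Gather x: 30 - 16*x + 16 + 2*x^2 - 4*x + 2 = 2*x^2 - 20*x + 48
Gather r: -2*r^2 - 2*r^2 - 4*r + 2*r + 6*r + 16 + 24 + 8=-4*r^2 + 4*r + 48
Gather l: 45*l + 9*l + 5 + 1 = 54*l + 6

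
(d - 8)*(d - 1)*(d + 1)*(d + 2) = d^4 - 6*d^3 - 17*d^2 + 6*d + 16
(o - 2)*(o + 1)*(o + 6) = o^3 + 5*o^2 - 8*o - 12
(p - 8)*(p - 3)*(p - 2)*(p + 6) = p^4 - 7*p^3 - 32*p^2 + 228*p - 288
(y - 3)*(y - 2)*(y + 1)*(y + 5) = y^4 + y^3 - 19*y^2 + 11*y + 30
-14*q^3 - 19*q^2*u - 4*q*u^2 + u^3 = (-7*q + u)*(q + u)*(2*q + u)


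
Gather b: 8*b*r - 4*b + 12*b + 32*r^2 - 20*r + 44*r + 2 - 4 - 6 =b*(8*r + 8) + 32*r^2 + 24*r - 8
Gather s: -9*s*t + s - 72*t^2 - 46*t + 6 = s*(1 - 9*t) - 72*t^2 - 46*t + 6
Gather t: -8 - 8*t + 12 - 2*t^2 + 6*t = -2*t^2 - 2*t + 4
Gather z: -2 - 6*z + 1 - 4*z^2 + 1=-4*z^2 - 6*z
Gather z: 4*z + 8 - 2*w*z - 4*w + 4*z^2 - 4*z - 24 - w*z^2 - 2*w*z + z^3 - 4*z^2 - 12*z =-w*z^2 - 4*w + z^3 + z*(-4*w - 12) - 16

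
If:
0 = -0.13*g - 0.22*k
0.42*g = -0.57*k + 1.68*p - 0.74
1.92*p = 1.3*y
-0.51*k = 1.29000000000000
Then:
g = 4.28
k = -2.53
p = 0.65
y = 0.96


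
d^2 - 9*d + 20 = (d - 5)*(d - 4)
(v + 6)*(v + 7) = v^2 + 13*v + 42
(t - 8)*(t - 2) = t^2 - 10*t + 16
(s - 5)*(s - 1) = s^2 - 6*s + 5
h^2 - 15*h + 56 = (h - 8)*(h - 7)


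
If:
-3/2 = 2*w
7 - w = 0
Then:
No Solution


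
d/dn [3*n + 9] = 3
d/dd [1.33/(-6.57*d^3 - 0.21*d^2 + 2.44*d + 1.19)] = (26.2143*d^2 + 0.5586*d - 3.2452)/(6.57*d^3 + 0.21*d^2 - 2.44*d - 1.19)^2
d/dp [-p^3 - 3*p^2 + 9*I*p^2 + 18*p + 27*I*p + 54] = -3*p^2 + p*(-6 + 18*I) + 18 + 27*I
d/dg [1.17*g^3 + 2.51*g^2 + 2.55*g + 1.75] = 3.51*g^2 + 5.02*g + 2.55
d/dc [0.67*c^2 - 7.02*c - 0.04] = 1.34*c - 7.02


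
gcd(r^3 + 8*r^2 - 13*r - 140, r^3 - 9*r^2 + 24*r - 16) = r - 4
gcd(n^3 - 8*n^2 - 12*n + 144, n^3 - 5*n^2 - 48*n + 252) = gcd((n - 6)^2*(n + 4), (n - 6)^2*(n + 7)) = n^2 - 12*n + 36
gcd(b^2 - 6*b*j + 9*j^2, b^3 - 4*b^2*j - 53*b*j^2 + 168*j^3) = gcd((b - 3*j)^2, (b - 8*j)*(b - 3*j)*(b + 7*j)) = b - 3*j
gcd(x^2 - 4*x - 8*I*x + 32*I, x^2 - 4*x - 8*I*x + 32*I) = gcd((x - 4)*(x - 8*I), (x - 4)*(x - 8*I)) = x^2 + x*(-4 - 8*I) + 32*I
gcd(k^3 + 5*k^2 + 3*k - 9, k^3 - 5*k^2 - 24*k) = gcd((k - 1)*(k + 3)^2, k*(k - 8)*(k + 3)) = k + 3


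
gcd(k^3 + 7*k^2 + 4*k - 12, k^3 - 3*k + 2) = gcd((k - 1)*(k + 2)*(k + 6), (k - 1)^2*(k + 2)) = k^2 + k - 2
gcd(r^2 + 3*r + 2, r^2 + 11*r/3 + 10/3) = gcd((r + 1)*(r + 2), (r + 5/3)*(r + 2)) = r + 2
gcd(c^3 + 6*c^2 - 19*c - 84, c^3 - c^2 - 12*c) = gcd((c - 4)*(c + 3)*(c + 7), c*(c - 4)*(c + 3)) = c^2 - c - 12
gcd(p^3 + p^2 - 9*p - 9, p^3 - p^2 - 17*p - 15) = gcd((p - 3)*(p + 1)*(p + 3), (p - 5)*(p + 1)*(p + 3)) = p^2 + 4*p + 3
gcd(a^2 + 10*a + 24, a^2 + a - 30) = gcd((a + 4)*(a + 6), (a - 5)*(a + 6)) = a + 6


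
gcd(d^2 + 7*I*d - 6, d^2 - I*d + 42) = d + 6*I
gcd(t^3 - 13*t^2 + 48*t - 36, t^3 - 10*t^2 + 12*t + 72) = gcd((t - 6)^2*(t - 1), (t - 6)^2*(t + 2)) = t^2 - 12*t + 36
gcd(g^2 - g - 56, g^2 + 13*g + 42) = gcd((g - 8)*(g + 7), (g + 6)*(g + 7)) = g + 7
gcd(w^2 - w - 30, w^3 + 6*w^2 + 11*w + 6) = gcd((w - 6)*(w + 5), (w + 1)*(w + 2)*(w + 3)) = 1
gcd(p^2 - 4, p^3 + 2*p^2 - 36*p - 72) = p + 2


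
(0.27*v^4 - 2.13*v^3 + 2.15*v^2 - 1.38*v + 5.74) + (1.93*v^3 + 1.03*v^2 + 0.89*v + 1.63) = 0.27*v^4 - 0.2*v^3 + 3.18*v^2 - 0.49*v + 7.37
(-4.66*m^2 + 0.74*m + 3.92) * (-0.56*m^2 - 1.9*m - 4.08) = 2.6096*m^4 + 8.4396*m^3 + 15.4116*m^2 - 10.4672*m - 15.9936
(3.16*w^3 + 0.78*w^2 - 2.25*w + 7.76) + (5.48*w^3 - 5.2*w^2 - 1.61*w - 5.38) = 8.64*w^3 - 4.42*w^2 - 3.86*w + 2.38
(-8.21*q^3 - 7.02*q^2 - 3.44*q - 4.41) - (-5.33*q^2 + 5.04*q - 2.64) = -8.21*q^3 - 1.69*q^2 - 8.48*q - 1.77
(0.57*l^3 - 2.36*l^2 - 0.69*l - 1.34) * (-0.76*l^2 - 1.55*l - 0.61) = -0.4332*l^5 + 0.9101*l^4 + 3.8347*l^3 + 3.5275*l^2 + 2.4979*l + 0.8174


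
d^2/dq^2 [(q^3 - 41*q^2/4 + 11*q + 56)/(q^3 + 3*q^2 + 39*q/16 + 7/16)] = 8*(-212*q^3 + 1524*q^2 + 2064*q + 733)/(64*q^6 + 240*q^5 + 348*q^4 + 245*q^3 + 87*q^2 + 15*q + 1)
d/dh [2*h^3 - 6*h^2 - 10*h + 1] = 6*h^2 - 12*h - 10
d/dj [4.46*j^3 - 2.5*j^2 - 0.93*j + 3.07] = 13.38*j^2 - 5.0*j - 0.93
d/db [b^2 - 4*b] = 2*b - 4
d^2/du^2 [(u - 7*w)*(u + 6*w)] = 2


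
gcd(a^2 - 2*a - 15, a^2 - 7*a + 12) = 1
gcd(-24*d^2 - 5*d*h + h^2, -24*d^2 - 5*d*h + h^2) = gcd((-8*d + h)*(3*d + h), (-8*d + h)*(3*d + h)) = 24*d^2 + 5*d*h - h^2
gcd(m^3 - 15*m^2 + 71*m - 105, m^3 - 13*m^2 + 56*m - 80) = m - 5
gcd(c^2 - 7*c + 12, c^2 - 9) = c - 3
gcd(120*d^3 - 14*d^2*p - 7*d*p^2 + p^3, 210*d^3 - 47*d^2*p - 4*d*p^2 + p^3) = 30*d^2 - 11*d*p + p^2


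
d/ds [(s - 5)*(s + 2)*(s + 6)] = 3*s^2 + 6*s - 28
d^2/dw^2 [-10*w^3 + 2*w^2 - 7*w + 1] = 4 - 60*w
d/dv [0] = 0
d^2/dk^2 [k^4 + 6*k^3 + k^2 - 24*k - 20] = 12*k^2 + 36*k + 2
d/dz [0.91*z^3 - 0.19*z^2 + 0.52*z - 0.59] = 2.73*z^2 - 0.38*z + 0.52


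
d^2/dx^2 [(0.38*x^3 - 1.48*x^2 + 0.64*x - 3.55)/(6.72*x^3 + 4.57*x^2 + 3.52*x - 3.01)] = (-157.008768*x^6 + 119.476224*x^5 - 1503.5328*x^4 - 2099.516484*x^3 - 939.649866*x^2 - 700.000764*x - 198.89335)/(303.464448*x^9 + 619.121664*x^8 + 897.912288*x^7 + 336.267289*x^6 - 84.294816*x^5 - 445.916727*x^4 - 64.25456*x^3 + 12.328659*x^2 + 95.674656*x - 27.270901)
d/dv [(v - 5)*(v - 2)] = 2*v - 7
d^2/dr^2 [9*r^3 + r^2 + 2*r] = 54*r + 2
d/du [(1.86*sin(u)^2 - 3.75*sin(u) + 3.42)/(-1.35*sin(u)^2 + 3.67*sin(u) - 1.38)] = (1.7637*sin(u)^2 + 4.1004*sin(u) - 7.3764)*cos(u)/(1.8225*sin(u)^4 - 9.909*sin(u)^3 + 17.1949*sin(u)^2 - 10.1292*sin(u) + 1.9044)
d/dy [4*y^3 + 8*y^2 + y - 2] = 12*y^2 + 16*y + 1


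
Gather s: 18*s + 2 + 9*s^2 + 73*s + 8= 9*s^2 + 91*s + 10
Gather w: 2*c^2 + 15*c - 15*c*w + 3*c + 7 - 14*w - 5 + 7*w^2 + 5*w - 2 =2*c^2 + 18*c + 7*w^2 + w*(-15*c - 9)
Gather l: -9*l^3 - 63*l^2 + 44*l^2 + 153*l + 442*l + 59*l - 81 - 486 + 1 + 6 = -9*l^3 - 19*l^2 + 654*l - 560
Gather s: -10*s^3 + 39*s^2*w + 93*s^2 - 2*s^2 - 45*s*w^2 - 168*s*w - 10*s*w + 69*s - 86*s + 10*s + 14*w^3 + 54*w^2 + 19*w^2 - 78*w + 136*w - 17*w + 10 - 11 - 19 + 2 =-10*s^3 + s^2*(39*w + 91) + s*(-45*w^2 - 178*w - 7) + 14*w^3 + 73*w^2 + 41*w - 18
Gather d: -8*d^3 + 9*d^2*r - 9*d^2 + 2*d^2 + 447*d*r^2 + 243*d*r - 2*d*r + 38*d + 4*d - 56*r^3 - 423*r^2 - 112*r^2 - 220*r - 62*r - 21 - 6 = -8*d^3 + d^2*(9*r - 7) + d*(447*r^2 + 241*r + 42) - 56*r^3 - 535*r^2 - 282*r - 27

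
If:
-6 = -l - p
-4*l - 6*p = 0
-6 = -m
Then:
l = 18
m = 6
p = -12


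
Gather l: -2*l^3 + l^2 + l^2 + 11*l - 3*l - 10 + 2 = -2*l^3 + 2*l^2 + 8*l - 8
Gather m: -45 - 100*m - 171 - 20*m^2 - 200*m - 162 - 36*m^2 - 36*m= -56*m^2 - 336*m - 378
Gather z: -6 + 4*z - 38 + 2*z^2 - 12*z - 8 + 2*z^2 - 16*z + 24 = 4*z^2 - 24*z - 28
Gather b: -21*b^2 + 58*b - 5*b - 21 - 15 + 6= -21*b^2 + 53*b - 30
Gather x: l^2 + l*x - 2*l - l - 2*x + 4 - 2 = l^2 - 3*l + x*(l - 2) + 2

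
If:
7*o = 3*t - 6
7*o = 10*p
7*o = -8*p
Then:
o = 0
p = 0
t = 2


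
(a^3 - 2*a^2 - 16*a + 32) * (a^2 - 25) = a^5 - 2*a^4 - 41*a^3 + 82*a^2 + 400*a - 800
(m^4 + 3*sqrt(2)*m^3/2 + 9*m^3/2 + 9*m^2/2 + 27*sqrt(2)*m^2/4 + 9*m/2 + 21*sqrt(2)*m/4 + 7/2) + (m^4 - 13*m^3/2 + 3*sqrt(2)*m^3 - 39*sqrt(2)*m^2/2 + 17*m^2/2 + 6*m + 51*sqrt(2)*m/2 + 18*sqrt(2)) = 2*m^4 - 2*m^3 + 9*sqrt(2)*m^3/2 - 51*sqrt(2)*m^2/4 + 13*m^2 + 21*m/2 + 123*sqrt(2)*m/4 + 7/2 + 18*sqrt(2)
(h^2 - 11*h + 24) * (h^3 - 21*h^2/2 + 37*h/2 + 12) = h^5 - 43*h^4/2 + 158*h^3 - 887*h^2/2 + 312*h + 288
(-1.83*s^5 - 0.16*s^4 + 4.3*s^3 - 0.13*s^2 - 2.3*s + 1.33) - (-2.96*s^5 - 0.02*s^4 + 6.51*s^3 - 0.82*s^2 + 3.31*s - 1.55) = 1.13*s^5 - 0.14*s^4 - 2.21*s^3 + 0.69*s^2 - 5.61*s + 2.88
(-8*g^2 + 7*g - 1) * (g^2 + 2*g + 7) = -8*g^4 - 9*g^3 - 43*g^2 + 47*g - 7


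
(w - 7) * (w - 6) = w^2 - 13*w + 42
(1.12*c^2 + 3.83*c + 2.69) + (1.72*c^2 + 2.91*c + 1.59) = 2.84*c^2 + 6.74*c + 4.28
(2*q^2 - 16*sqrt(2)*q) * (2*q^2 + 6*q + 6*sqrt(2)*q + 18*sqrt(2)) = 4*q^4 - 20*sqrt(2)*q^3 + 12*q^3 - 192*q^2 - 60*sqrt(2)*q^2 - 576*q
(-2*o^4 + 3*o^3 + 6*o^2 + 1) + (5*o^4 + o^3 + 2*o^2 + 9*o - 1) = 3*o^4 + 4*o^3 + 8*o^2 + 9*o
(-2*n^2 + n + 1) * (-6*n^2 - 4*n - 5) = 12*n^4 + 2*n^3 - 9*n - 5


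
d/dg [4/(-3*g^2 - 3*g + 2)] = 12*(2*g + 1)/(3*g^2 + 3*g - 2)^2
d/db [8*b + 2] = 8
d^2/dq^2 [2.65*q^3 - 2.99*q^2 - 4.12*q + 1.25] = 15.9*q - 5.98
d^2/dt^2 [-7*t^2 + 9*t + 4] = -14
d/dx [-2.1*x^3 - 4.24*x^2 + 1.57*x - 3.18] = -6.3*x^2 - 8.48*x + 1.57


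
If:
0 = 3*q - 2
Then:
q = 2/3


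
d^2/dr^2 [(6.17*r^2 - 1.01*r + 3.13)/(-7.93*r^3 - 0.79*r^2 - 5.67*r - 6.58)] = (-775.999666000001*r^6 + 381.082494*r^5 - 659.4588*r^4 + 4159.230178*r^3 - 1296.10458*r^2 + 864.306786*r - 778.35233)/(498.677257*r^9 + 149.037213*r^8 + 1084.519488*r^7 + 1454.966059*r^6 + 1022.768628*r^5 + 1863.655815*r^4 + 1389.148383*r^3 + 737.231754*r^2 + 736.471764*r + 284.890312)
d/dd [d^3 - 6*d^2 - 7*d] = 3*d^2 - 12*d - 7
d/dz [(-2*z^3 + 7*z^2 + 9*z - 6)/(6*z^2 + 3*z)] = (-4*z^4 - 4*z^3 - 11*z^2 + 24*z + 6)/(3*z^2*(4*z^2 + 4*z + 1))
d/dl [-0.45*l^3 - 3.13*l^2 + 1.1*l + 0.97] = -1.35*l^2 - 6.26*l + 1.1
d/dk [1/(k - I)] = -1/(k - I)^2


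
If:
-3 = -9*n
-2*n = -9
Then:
No Solution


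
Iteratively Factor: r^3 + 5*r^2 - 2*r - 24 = (r + 4)*(r^2 + r - 6) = (r - 2)*(r + 4)*(r + 3)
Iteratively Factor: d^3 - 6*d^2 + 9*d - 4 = (d - 1)*(d^2 - 5*d + 4) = (d - 4)*(d - 1)*(d - 1)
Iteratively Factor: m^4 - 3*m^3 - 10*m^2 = (m - 5)*(m^3 + 2*m^2) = m*(m - 5)*(m^2 + 2*m) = m^2*(m - 5)*(m + 2)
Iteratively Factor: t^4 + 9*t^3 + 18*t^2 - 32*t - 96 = (t - 2)*(t^3 + 11*t^2 + 40*t + 48) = (t - 2)*(t + 3)*(t^2 + 8*t + 16) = (t - 2)*(t + 3)*(t + 4)*(t + 4)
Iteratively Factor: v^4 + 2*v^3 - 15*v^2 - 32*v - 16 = (v + 1)*(v^3 + v^2 - 16*v - 16) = (v + 1)*(v + 4)*(v^2 - 3*v - 4) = (v + 1)^2*(v + 4)*(v - 4)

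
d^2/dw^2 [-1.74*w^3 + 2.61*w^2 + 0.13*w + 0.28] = 5.22 - 10.44*w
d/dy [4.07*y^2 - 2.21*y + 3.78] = 8.14*y - 2.21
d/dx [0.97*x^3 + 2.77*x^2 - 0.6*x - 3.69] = 2.91*x^2 + 5.54*x - 0.6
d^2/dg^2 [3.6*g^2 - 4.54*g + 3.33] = 7.20000000000000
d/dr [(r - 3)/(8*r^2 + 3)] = (8*r^2 - 16*r*(r - 3) + 3)/(8*r^2 + 3)^2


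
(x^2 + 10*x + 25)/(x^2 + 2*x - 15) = (x + 5)/(x - 3)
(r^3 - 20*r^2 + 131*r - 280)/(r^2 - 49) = (r^2 - 13*r + 40)/(r + 7)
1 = 1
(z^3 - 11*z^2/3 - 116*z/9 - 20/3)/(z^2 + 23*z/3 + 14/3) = (z^2 - 13*z/3 - 10)/(z + 7)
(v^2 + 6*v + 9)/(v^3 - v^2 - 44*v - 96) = (v + 3)/(v^2 - 4*v - 32)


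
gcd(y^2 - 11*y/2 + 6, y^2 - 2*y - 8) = y - 4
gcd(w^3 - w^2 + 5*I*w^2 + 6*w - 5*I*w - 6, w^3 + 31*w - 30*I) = w^2 + 5*I*w + 6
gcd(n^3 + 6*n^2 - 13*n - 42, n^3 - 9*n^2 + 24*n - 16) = 1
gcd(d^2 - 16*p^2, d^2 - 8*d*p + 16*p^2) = -d + 4*p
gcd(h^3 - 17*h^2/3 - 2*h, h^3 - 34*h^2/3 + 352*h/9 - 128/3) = h - 6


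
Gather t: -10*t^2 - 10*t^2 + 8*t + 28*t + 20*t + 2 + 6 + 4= -20*t^2 + 56*t + 12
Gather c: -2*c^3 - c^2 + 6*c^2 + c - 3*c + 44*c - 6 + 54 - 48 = -2*c^3 + 5*c^2 + 42*c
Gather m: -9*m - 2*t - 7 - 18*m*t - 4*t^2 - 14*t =m*(-18*t - 9) - 4*t^2 - 16*t - 7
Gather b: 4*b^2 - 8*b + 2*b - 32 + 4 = 4*b^2 - 6*b - 28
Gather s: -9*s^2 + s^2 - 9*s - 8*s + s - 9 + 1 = -8*s^2 - 16*s - 8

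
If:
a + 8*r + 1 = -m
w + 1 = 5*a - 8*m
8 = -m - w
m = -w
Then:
No Solution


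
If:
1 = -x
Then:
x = -1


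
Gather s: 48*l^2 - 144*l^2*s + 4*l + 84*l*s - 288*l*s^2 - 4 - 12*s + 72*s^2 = 48*l^2 + 4*l + s^2*(72 - 288*l) + s*(-144*l^2 + 84*l - 12) - 4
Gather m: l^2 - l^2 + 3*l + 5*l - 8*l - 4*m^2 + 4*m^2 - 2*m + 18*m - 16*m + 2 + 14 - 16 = 0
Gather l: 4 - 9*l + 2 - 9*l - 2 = 4 - 18*l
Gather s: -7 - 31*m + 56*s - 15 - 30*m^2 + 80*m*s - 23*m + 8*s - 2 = -30*m^2 - 54*m + s*(80*m + 64) - 24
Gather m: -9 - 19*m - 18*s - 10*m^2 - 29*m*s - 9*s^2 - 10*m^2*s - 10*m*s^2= m^2*(-10*s - 10) + m*(-10*s^2 - 29*s - 19) - 9*s^2 - 18*s - 9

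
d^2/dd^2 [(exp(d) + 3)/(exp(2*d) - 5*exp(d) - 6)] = (exp(4*d) + 17*exp(3*d) - 9*exp(2*d) + 117*exp(d) - 54)*exp(d)/(exp(6*d) - 15*exp(5*d) + 57*exp(4*d) + 55*exp(3*d) - 342*exp(2*d) - 540*exp(d) - 216)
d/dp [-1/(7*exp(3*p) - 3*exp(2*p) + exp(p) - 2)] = (21*exp(2*p) - 6*exp(p) + 1)*exp(p)/(7*exp(3*p) - 3*exp(2*p) + exp(p) - 2)^2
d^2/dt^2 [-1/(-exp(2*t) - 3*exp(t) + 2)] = (2*(2*exp(t) + 3)^2*exp(t) - (4*exp(t) + 3)*(exp(2*t) + 3*exp(t) - 2))*exp(t)/(exp(2*t) + 3*exp(t) - 2)^3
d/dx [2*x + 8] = 2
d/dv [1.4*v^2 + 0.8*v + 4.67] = 2.8*v + 0.8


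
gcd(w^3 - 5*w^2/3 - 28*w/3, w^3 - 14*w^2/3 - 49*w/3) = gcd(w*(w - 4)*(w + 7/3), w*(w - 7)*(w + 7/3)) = w^2 + 7*w/3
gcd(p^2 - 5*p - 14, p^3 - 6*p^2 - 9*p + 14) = p^2 - 5*p - 14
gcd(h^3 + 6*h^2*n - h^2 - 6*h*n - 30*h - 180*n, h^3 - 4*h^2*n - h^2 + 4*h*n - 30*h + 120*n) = h^2 - h - 30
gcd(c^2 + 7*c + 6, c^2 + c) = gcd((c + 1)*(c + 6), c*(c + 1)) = c + 1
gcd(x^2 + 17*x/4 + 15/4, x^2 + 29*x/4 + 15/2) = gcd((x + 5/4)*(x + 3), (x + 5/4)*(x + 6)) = x + 5/4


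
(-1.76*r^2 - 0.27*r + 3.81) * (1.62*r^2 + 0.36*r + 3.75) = -2.8512*r^4 - 1.071*r^3 - 0.524999999999999*r^2 + 0.3591*r + 14.2875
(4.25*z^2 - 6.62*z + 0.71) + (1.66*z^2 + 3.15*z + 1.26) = 5.91*z^2 - 3.47*z + 1.97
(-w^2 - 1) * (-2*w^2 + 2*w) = 2*w^4 - 2*w^3 + 2*w^2 - 2*w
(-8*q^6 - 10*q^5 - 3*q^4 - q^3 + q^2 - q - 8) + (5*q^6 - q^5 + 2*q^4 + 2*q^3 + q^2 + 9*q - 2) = -3*q^6 - 11*q^5 - q^4 + q^3 + 2*q^2 + 8*q - 10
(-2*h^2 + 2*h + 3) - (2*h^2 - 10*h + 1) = -4*h^2 + 12*h + 2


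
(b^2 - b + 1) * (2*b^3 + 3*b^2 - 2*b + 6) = 2*b^5 + b^4 - 3*b^3 + 11*b^2 - 8*b + 6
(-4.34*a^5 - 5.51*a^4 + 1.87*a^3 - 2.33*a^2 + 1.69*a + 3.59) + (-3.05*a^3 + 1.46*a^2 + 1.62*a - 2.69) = -4.34*a^5 - 5.51*a^4 - 1.18*a^3 - 0.87*a^2 + 3.31*a + 0.9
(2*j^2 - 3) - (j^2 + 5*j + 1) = j^2 - 5*j - 4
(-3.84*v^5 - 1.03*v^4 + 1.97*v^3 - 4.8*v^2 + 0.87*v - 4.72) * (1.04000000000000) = -3.9936*v^5 - 1.0712*v^4 + 2.0488*v^3 - 4.992*v^2 + 0.9048*v - 4.9088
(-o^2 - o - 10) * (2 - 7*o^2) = 7*o^4 + 7*o^3 + 68*o^2 - 2*o - 20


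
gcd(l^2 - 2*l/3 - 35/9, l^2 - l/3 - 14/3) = l - 7/3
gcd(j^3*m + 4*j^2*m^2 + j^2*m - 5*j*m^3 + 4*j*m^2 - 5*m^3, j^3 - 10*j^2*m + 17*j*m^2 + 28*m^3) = 1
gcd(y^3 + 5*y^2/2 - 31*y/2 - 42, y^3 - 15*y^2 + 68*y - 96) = y - 4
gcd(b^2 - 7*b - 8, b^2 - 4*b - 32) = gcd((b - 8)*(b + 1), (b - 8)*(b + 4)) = b - 8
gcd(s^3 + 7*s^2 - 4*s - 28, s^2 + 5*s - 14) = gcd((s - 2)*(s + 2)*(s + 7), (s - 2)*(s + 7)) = s^2 + 5*s - 14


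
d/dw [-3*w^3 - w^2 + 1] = w*(-9*w - 2)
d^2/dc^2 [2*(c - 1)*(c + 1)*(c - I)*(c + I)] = 24*c^2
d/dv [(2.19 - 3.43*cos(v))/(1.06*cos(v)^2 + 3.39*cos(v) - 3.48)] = (-3.6358*cos(v)^2 + 4.6428*cos(v) - 4.5123)*sin(v)/(1.1236*cos(v)^4 + 7.1868*cos(v)^3 + 4.1145*cos(v)^2 - 23.5944*cos(v) + 12.1104)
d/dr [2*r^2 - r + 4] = 4*r - 1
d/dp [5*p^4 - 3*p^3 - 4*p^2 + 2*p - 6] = 20*p^3 - 9*p^2 - 8*p + 2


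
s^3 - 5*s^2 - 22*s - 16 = (s - 8)*(s + 1)*(s + 2)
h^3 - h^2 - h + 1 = (h - 1)^2*(h + 1)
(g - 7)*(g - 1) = g^2 - 8*g + 7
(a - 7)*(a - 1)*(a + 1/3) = a^3 - 23*a^2/3 + 13*a/3 + 7/3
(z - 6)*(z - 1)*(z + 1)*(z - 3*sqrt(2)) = z^4 - 6*z^3 - 3*sqrt(2)*z^3 - z^2 + 18*sqrt(2)*z^2 + 3*sqrt(2)*z + 6*z - 18*sqrt(2)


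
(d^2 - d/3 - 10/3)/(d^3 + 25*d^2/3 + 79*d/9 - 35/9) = 3*(d - 2)/(3*d^2 + 20*d - 7)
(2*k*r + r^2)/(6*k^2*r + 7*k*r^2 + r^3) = (2*k + r)/(6*k^2 + 7*k*r + r^2)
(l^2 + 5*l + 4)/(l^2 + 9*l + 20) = (l + 1)/(l + 5)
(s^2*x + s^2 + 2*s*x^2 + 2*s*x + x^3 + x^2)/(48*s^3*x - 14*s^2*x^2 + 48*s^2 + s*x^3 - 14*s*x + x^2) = (s^2*x + s^2 + 2*s*x^2 + 2*s*x + x^3 + x^2)/(48*s^3*x - 14*s^2*x^2 + 48*s^2 + s*x^3 - 14*s*x + x^2)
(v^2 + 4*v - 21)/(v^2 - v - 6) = (v + 7)/(v + 2)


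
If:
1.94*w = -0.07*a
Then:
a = -27.7142857142857*w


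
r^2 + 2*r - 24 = (r - 4)*(r + 6)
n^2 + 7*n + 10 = (n + 2)*(n + 5)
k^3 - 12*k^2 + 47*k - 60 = (k - 5)*(k - 4)*(k - 3)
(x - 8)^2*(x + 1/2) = x^3 - 31*x^2/2 + 56*x + 32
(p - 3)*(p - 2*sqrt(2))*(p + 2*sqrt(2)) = p^3 - 3*p^2 - 8*p + 24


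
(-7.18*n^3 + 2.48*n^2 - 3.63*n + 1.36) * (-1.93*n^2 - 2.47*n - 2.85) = 13.8574*n^5 + 12.9482*n^4 + 21.3433*n^3 - 0.7267*n^2 + 6.9863*n - 3.876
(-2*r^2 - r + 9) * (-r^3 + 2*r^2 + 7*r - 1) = 2*r^5 - 3*r^4 - 25*r^3 + 13*r^2 + 64*r - 9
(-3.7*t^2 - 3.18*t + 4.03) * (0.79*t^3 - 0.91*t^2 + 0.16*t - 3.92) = -2.923*t^5 + 0.8548*t^4 + 5.4855*t^3 + 10.3279*t^2 + 13.1104*t - 15.7976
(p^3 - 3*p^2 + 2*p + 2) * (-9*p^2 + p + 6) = -9*p^5 + 28*p^4 - 15*p^3 - 34*p^2 + 14*p + 12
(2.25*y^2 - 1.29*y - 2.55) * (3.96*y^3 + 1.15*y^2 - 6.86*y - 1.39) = 8.91*y^5 - 2.5209*y^4 - 27.0165*y^3 + 2.7894*y^2 + 19.2861*y + 3.5445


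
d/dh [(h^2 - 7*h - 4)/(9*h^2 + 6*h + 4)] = (69*h^2 + 80*h - 4)/(81*h^4 + 108*h^3 + 108*h^2 + 48*h + 16)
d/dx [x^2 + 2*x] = 2*x + 2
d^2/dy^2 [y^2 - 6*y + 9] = 2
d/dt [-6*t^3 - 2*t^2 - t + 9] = -18*t^2 - 4*t - 1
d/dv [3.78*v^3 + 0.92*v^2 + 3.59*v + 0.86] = 11.34*v^2 + 1.84*v + 3.59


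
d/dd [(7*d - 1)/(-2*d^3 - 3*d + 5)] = (-14*d^3 - 21*d + 3*(7*d - 1)*(2*d^2 + 1) + 35)/(2*d^3 + 3*d - 5)^2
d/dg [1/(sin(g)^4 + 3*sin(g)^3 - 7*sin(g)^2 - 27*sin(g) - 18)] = (-4*sin(g)^3 - 9*sin(g)^2 + 14*sin(g) + 27)*cos(g)/((sin(g) - 3)^2*(sin(g) + 1)^2*(sin(g) + 2)^2*(sin(g) + 3)^2)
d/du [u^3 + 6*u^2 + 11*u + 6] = 3*u^2 + 12*u + 11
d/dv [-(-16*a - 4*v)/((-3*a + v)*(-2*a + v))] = 4*(26*a^2 - 8*a*v - v^2)/(36*a^4 - 60*a^3*v + 37*a^2*v^2 - 10*a*v^3 + v^4)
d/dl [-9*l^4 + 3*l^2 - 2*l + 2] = -36*l^3 + 6*l - 2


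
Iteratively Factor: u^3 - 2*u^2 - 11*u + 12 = (u + 3)*(u^2 - 5*u + 4) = (u - 1)*(u + 3)*(u - 4)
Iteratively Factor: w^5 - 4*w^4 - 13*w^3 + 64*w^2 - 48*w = (w - 3)*(w^4 - w^3 - 16*w^2 + 16*w) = (w - 4)*(w - 3)*(w^3 + 3*w^2 - 4*w) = (w - 4)*(w - 3)*(w + 4)*(w^2 - w) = w*(w - 4)*(w - 3)*(w + 4)*(w - 1)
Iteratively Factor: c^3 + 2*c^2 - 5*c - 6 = (c + 1)*(c^2 + c - 6) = (c - 2)*(c + 1)*(c + 3)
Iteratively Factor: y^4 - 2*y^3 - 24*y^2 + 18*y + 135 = (y + 3)*(y^3 - 5*y^2 - 9*y + 45) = (y + 3)^2*(y^2 - 8*y + 15) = (y - 3)*(y + 3)^2*(y - 5)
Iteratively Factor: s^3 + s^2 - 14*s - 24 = (s - 4)*(s^2 + 5*s + 6) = (s - 4)*(s + 2)*(s + 3)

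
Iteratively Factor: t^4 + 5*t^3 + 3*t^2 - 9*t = (t)*(t^3 + 5*t^2 + 3*t - 9) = t*(t - 1)*(t^2 + 6*t + 9) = t*(t - 1)*(t + 3)*(t + 3)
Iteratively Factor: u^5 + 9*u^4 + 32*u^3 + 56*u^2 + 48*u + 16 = (u + 2)*(u^4 + 7*u^3 + 18*u^2 + 20*u + 8) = (u + 2)^2*(u^3 + 5*u^2 + 8*u + 4) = (u + 2)^3*(u^2 + 3*u + 2) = (u + 2)^4*(u + 1)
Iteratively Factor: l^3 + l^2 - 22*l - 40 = (l + 4)*(l^2 - 3*l - 10) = (l - 5)*(l + 4)*(l + 2)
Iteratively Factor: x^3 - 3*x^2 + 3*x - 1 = (x - 1)*(x^2 - 2*x + 1) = (x - 1)^2*(x - 1)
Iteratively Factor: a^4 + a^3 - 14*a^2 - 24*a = (a - 4)*(a^3 + 5*a^2 + 6*a) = a*(a - 4)*(a^2 + 5*a + 6) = a*(a - 4)*(a + 3)*(a + 2)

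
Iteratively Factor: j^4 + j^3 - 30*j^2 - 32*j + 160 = (j - 5)*(j^3 + 6*j^2 - 32) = (j - 5)*(j - 2)*(j^2 + 8*j + 16) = (j - 5)*(j - 2)*(j + 4)*(j + 4)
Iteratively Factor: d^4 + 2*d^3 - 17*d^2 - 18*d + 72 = (d + 3)*(d^3 - d^2 - 14*d + 24) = (d - 3)*(d + 3)*(d^2 + 2*d - 8) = (d - 3)*(d - 2)*(d + 3)*(d + 4)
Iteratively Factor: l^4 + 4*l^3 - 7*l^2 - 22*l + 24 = (l + 3)*(l^3 + l^2 - 10*l + 8) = (l - 1)*(l + 3)*(l^2 + 2*l - 8) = (l - 2)*(l - 1)*(l + 3)*(l + 4)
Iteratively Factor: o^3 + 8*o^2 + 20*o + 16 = (o + 2)*(o^2 + 6*o + 8) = (o + 2)*(o + 4)*(o + 2)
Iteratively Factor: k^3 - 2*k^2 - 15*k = (k)*(k^2 - 2*k - 15) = k*(k + 3)*(k - 5)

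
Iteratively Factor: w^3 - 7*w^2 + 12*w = (w)*(w^2 - 7*w + 12) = w*(w - 3)*(w - 4)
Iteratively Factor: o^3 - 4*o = (o)*(o^2 - 4) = o*(o - 2)*(o + 2)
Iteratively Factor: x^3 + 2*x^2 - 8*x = (x + 4)*(x^2 - 2*x) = x*(x + 4)*(x - 2)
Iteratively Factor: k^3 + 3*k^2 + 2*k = (k + 2)*(k^2 + k) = k*(k + 2)*(k + 1)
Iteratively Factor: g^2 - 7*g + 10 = (g - 2)*(g - 5)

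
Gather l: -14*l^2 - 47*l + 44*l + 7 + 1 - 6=-14*l^2 - 3*l + 2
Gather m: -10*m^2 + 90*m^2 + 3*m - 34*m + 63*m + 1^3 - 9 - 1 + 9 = 80*m^2 + 32*m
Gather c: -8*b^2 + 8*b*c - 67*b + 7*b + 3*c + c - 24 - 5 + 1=-8*b^2 - 60*b + c*(8*b + 4) - 28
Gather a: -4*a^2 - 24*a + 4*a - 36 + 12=-4*a^2 - 20*a - 24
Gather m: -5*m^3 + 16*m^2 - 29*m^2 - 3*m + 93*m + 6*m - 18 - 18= -5*m^3 - 13*m^2 + 96*m - 36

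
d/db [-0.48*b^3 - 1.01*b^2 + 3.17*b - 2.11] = -1.44*b^2 - 2.02*b + 3.17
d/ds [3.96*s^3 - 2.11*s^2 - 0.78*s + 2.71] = 11.88*s^2 - 4.22*s - 0.78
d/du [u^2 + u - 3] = 2*u + 1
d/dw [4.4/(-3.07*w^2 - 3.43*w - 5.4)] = (27.016*w + 15.092)/(3.07*w^2 + 3.43*w + 5.4)^2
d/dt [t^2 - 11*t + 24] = 2*t - 11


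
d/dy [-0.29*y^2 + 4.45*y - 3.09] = 4.45 - 0.58*y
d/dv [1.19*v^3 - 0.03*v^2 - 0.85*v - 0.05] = 3.57*v^2 - 0.06*v - 0.85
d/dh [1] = 0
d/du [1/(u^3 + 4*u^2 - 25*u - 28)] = (-3*u^2 - 8*u + 25)/(u^3 + 4*u^2 - 25*u - 28)^2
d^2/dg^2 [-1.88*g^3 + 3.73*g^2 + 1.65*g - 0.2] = 7.46 - 11.28*g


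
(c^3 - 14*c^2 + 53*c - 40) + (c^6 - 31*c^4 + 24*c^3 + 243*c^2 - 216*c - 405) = c^6 - 31*c^4 + 25*c^3 + 229*c^2 - 163*c - 445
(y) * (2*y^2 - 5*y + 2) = 2*y^3 - 5*y^2 + 2*y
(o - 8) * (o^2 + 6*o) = o^3 - 2*o^2 - 48*o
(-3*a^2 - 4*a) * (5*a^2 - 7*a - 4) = -15*a^4 + a^3 + 40*a^2 + 16*a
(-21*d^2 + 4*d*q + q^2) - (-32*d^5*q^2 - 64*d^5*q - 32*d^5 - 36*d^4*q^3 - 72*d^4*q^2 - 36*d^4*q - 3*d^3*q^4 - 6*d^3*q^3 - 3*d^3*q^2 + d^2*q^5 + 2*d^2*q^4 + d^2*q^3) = 32*d^5*q^2 + 64*d^5*q + 32*d^5 + 36*d^4*q^3 + 72*d^4*q^2 + 36*d^4*q + 3*d^3*q^4 + 6*d^3*q^3 + 3*d^3*q^2 - d^2*q^5 - 2*d^2*q^4 - d^2*q^3 - 21*d^2 + 4*d*q + q^2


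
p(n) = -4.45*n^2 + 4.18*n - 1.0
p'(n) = 4.18 - 8.9*n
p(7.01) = -190.37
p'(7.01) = -58.21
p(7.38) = -212.52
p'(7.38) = -61.50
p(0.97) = -1.13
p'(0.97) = -4.45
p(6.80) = -178.34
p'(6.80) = -56.34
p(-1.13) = -11.41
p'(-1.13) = 14.24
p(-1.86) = -24.17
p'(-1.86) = 20.73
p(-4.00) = -88.92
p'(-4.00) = 39.78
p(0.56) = -0.05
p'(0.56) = -0.80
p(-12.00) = -691.96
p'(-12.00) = 110.98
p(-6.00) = -186.28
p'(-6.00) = 57.58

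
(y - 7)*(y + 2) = y^2 - 5*y - 14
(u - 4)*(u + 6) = u^2 + 2*u - 24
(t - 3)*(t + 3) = t^2 - 9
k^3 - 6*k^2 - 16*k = k*(k - 8)*(k + 2)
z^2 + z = z*(z + 1)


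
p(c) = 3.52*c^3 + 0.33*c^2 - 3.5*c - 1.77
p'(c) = 10.56*c^2 + 0.66*c - 3.5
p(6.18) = 820.03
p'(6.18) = 403.89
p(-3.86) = -185.79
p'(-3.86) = 151.29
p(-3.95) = -199.73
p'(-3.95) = 158.66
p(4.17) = 244.61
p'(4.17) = 182.88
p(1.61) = 8.14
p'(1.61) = 24.94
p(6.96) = 1176.64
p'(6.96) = 512.64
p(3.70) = 168.10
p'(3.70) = 143.51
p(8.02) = 1807.18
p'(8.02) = 681.02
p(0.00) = -1.77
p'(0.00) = -3.50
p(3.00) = 85.74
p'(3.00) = 93.52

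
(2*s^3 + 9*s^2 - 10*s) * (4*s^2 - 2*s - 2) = 8*s^5 + 32*s^4 - 62*s^3 + 2*s^2 + 20*s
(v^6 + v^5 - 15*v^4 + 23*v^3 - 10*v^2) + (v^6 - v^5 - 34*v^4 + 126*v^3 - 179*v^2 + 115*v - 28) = 2*v^6 - 49*v^4 + 149*v^3 - 189*v^2 + 115*v - 28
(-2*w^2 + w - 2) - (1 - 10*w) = -2*w^2 + 11*w - 3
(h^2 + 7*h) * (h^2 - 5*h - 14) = h^4 + 2*h^3 - 49*h^2 - 98*h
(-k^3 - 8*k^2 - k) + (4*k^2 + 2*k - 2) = -k^3 - 4*k^2 + k - 2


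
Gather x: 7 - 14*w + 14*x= -14*w + 14*x + 7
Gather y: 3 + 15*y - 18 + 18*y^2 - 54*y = 18*y^2 - 39*y - 15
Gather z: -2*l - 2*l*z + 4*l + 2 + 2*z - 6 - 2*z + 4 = -2*l*z + 2*l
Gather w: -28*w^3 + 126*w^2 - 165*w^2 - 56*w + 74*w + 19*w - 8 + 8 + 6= -28*w^3 - 39*w^2 + 37*w + 6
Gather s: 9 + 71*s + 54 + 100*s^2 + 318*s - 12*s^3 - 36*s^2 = -12*s^3 + 64*s^2 + 389*s + 63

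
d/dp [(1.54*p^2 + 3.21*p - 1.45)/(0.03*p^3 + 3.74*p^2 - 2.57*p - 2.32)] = (-0.0462*p^4 - 0.192600000000001*p^3 - 15.8327*p^2 + 3.7004*p - 11.1737)/(0.0009*p^6 + 0.2244*p^5 + 13.8334*p^4 - 19.3628*p^3 - 10.7487*p^2 + 11.9248*p + 5.3824)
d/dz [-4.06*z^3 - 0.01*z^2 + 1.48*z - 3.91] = -12.18*z^2 - 0.02*z + 1.48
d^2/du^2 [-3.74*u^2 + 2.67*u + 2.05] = -7.48000000000000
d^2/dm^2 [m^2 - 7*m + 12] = 2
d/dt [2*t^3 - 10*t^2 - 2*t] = 6*t^2 - 20*t - 2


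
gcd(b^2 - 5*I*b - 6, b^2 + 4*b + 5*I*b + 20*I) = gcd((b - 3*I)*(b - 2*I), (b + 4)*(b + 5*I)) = 1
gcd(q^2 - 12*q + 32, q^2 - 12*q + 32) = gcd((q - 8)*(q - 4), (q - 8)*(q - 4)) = q^2 - 12*q + 32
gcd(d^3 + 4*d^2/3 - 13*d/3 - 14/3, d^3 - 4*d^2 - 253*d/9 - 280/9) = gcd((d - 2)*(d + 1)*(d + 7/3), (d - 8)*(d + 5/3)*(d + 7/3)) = d + 7/3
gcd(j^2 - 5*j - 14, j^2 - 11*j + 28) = j - 7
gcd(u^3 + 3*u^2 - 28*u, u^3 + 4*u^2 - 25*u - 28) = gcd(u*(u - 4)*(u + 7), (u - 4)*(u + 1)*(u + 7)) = u^2 + 3*u - 28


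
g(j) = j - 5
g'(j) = 1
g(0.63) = -4.37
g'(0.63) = 1.00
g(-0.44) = -5.44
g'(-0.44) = 1.00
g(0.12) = -4.88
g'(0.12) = 1.00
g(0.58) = -4.42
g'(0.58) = 1.00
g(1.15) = -3.85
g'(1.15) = 1.00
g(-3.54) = -8.54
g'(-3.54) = 1.00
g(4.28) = -0.72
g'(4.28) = 1.00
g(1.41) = -3.59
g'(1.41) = 1.00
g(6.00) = 1.00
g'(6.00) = 1.00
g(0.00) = -5.00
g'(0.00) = 1.00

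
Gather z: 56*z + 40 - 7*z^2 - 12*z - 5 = -7*z^2 + 44*z + 35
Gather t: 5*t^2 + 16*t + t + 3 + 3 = 5*t^2 + 17*t + 6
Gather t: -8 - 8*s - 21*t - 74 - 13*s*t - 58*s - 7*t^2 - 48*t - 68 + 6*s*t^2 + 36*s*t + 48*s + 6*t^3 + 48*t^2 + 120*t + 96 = -18*s + 6*t^3 + t^2*(6*s + 41) + t*(23*s + 51) - 54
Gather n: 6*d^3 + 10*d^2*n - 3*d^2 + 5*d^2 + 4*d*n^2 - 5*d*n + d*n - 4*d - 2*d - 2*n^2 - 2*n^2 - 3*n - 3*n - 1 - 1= 6*d^3 + 2*d^2 - 6*d + n^2*(4*d - 4) + n*(10*d^2 - 4*d - 6) - 2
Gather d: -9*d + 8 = 8 - 9*d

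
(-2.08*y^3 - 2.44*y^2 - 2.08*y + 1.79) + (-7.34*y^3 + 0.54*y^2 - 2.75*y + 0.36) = -9.42*y^3 - 1.9*y^2 - 4.83*y + 2.15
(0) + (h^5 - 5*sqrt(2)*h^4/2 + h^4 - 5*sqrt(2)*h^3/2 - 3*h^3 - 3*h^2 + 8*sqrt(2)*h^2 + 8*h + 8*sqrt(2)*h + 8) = h^5 - 5*sqrt(2)*h^4/2 + h^4 - 5*sqrt(2)*h^3/2 - 3*h^3 - 3*h^2 + 8*sqrt(2)*h^2 + 8*h + 8*sqrt(2)*h + 8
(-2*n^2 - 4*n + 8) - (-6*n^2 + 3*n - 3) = 4*n^2 - 7*n + 11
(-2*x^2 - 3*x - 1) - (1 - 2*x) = -2*x^2 - x - 2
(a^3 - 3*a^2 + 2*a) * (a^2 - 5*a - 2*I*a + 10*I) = a^5 - 8*a^4 - 2*I*a^4 + 17*a^3 + 16*I*a^3 - 10*a^2 - 34*I*a^2 + 20*I*a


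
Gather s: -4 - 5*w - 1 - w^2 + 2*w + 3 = -w^2 - 3*w - 2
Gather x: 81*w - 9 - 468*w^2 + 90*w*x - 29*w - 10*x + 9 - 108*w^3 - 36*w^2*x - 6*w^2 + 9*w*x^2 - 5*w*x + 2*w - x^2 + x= -108*w^3 - 474*w^2 + 54*w + x^2*(9*w - 1) + x*(-36*w^2 + 85*w - 9)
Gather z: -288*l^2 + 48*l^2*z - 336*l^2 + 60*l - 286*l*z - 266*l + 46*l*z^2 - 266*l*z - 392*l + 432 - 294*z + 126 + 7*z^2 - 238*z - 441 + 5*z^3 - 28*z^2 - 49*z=-624*l^2 - 598*l + 5*z^3 + z^2*(46*l - 21) + z*(48*l^2 - 552*l - 581) + 117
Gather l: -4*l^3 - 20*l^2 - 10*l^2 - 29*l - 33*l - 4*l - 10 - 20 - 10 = -4*l^3 - 30*l^2 - 66*l - 40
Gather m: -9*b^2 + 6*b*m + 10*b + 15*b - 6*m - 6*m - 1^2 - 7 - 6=-9*b^2 + 25*b + m*(6*b - 12) - 14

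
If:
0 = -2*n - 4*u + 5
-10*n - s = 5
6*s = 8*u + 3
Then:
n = -43/56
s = 75/28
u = 183/112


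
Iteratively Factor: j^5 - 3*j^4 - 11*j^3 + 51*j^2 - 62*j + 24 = (j - 3)*(j^4 - 11*j^2 + 18*j - 8) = (j - 3)*(j - 1)*(j^3 + j^2 - 10*j + 8) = (j - 3)*(j - 1)^2*(j^2 + 2*j - 8) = (j - 3)*(j - 2)*(j - 1)^2*(j + 4)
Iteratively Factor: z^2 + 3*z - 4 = (z + 4)*(z - 1)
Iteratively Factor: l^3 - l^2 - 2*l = (l + 1)*(l^2 - 2*l) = l*(l + 1)*(l - 2)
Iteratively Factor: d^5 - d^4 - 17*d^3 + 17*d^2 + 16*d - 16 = (d - 1)*(d^4 - 17*d^2 + 16) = (d - 4)*(d - 1)*(d^3 + 4*d^2 - d - 4) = (d - 4)*(d - 1)*(d + 1)*(d^2 + 3*d - 4) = (d - 4)*(d - 1)^2*(d + 1)*(d + 4)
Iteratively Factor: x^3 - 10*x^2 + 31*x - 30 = (x - 5)*(x^2 - 5*x + 6) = (x - 5)*(x - 3)*(x - 2)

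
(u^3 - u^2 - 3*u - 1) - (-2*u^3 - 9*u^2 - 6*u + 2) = 3*u^3 + 8*u^2 + 3*u - 3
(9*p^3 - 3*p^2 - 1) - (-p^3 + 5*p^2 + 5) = 10*p^3 - 8*p^2 - 6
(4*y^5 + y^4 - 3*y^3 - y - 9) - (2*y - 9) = 4*y^5 + y^4 - 3*y^3 - 3*y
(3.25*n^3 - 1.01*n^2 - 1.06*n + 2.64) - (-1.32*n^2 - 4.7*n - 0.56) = 3.25*n^3 + 0.31*n^2 + 3.64*n + 3.2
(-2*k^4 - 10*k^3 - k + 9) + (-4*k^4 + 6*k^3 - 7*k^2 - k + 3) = -6*k^4 - 4*k^3 - 7*k^2 - 2*k + 12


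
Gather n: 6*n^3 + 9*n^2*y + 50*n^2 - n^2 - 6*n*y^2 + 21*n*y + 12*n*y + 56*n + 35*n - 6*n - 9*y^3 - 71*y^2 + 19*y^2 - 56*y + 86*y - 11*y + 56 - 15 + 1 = 6*n^3 + n^2*(9*y + 49) + n*(-6*y^2 + 33*y + 85) - 9*y^3 - 52*y^2 + 19*y + 42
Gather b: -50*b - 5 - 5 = -50*b - 10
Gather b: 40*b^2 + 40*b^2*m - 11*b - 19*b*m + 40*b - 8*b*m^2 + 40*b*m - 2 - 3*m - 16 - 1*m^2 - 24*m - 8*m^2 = b^2*(40*m + 40) + b*(-8*m^2 + 21*m + 29) - 9*m^2 - 27*m - 18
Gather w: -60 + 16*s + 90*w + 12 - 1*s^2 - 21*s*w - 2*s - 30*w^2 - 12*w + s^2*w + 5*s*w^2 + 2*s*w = -s^2 + 14*s + w^2*(5*s - 30) + w*(s^2 - 19*s + 78) - 48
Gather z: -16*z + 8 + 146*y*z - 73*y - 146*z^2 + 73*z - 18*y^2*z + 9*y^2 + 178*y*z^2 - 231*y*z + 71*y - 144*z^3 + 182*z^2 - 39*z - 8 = 9*y^2 - 2*y - 144*z^3 + z^2*(178*y + 36) + z*(-18*y^2 - 85*y + 18)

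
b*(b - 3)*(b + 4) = b^3 + b^2 - 12*b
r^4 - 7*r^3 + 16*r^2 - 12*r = r*(r - 3)*(r - 2)^2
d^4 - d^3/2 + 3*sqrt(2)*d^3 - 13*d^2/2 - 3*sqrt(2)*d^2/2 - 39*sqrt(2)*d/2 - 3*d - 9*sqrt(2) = (d - 3)*(d + 1/2)*(d + 2)*(d + 3*sqrt(2))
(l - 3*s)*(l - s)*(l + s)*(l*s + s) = l^4*s - 3*l^3*s^2 + l^3*s - l^2*s^3 - 3*l^2*s^2 + 3*l*s^4 - l*s^3 + 3*s^4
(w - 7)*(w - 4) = w^2 - 11*w + 28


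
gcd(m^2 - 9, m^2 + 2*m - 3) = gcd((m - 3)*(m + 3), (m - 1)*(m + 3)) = m + 3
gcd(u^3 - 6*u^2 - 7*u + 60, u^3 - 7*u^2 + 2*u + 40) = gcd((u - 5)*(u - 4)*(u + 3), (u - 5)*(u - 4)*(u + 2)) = u^2 - 9*u + 20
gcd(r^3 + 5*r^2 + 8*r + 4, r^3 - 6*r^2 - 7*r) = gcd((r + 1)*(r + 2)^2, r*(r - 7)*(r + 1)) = r + 1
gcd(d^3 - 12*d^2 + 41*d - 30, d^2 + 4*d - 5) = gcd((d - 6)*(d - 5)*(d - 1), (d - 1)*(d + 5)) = d - 1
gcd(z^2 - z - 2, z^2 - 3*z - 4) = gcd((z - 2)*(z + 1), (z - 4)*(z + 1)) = z + 1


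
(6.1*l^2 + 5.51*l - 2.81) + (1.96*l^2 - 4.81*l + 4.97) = 8.06*l^2 + 0.7*l + 2.16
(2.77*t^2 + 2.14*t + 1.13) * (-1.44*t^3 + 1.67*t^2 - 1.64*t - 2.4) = -3.9888*t^5 + 1.5443*t^4 - 2.5962*t^3 - 8.2705*t^2 - 6.9892*t - 2.712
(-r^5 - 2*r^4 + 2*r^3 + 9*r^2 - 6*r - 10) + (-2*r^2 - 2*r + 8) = -r^5 - 2*r^4 + 2*r^3 + 7*r^2 - 8*r - 2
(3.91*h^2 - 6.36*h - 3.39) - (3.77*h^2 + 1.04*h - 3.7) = 0.14*h^2 - 7.4*h + 0.31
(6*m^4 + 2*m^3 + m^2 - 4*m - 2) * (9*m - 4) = 54*m^5 - 6*m^4 + m^3 - 40*m^2 - 2*m + 8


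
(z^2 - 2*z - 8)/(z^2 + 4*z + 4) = (z - 4)/(z + 2)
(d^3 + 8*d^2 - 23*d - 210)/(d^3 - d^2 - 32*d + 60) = (d + 7)/(d - 2)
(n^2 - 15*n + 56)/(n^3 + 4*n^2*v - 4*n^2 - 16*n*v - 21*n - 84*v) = (n - 8)/(n^2 + 4*n*v + 3*n + 12*v)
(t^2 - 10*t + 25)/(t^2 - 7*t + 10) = (t - 5)/(t - 2)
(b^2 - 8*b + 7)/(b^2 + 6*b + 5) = (b^2 - 8*b + 7)/(b^2 + 6*b + 5)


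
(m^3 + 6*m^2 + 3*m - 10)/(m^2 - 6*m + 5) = (m^2 + 7*m + 10)/(m - 5)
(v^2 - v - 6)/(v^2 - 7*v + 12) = (v + 2)/(v - 4)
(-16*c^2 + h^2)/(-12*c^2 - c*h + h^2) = (4*c + h)/(3*c + h)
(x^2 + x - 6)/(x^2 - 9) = (x - 2)/(x - 3)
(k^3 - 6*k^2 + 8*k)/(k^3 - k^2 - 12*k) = (k - 2)/(k + 3)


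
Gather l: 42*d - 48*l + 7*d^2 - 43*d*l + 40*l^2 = 7*d^2 + 42*d + 40*l^2 + l*(-43*d - 48)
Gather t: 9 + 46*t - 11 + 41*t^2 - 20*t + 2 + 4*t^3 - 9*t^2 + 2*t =4*t^3 + 32*t^2 + 28*t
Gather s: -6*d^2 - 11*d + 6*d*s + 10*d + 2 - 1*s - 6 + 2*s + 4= -6*d^2 - d + s*(6*d + 1)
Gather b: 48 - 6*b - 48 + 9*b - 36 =3*b - 36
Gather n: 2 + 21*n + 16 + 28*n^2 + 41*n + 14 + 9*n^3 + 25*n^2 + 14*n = 9*n^3 + 53*n^2 + 76*n + 32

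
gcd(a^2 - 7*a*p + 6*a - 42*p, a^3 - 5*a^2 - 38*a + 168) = a + 6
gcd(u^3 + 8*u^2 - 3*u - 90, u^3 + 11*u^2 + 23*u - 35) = u + 5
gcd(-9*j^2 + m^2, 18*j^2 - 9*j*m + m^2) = 3*j - m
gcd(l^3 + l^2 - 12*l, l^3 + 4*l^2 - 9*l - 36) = l^2 + l - 12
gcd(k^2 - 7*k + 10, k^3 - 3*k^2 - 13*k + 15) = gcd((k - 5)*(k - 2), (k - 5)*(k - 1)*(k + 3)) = k - 5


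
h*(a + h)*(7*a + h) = 7*a^2*h + 8*a*h^2 + h^3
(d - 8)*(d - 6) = d^2 - 14*d + 48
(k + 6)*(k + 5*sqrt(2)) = k^2 + 6*k + 5*sqrt(2)*k + 30*sqrt(2)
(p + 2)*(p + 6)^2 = p^3 + 14*p^2 + 60*p + 72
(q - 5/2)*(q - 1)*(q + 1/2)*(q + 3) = q^4 - 33*q^2/4 + 7*q/2 + 15/4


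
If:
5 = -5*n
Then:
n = -1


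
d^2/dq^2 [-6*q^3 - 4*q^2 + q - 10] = -36*q - 8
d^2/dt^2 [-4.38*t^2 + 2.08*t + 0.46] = -8.76000000000000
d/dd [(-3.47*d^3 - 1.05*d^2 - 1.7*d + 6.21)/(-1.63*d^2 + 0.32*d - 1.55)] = (5.6561*d^4 - 2.2208*d^3 + 13.0285*d^2 + 23.4996*d + 0.6478)/(2.6569*d^4 - 1.0432*d^3 + 5.1554*d^2 - 0.992*d + 2.4025)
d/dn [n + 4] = 1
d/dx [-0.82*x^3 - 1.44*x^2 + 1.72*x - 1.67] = -2.46*x^2 - 2.88*x + 1.72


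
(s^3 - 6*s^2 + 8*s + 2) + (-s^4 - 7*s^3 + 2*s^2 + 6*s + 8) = -s^4 - 6*s^3 - 4*s^2 + 14*s + 10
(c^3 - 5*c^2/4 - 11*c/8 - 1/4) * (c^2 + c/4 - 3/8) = c^5 - c^4 - 33*c^3/16 - c^2/8 + 29*c/64 + 3/32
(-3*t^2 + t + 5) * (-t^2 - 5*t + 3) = 3*t^4 + 14*t^3 - 19*t^2 - 22*t + 15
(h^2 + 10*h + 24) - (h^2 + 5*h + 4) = 5*h + 20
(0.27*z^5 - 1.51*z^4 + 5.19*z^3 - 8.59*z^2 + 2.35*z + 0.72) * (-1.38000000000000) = -0.3726*z^5 + 2.0838*z^4 - 7.1622*z^3 + 11.8542*z^2 - 3.243*z - 0.9936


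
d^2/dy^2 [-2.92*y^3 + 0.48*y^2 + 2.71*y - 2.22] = 0.96 - 17.52*y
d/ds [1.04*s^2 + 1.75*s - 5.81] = 2.08*s + 1.75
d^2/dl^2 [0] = 0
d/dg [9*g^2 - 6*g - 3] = 18*g - 6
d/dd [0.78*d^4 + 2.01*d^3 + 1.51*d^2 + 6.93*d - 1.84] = 3.12*d^3 + 6.03*d^2 + 3.02*d + 6.93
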